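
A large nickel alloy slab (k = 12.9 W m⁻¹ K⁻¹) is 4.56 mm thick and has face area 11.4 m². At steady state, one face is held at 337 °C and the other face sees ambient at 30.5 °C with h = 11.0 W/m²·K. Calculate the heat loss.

Treat each layer as a resistance in series:
  R_nickel alloy = L/(kA) = 0.00456/(12.9·11.4) = 3.101×10^-5 K/W
  R_conv,out = 1/(hA) = 1/(11.0·11.4) = 0.007974 K/W
ΣR = 3.101×10^-5 + 0.007974 = 0.008005 K/W
Q = ΔT/ΣR = (337 °C − 30.5 °C)/0.008005 = 38300 W

Q = 38.3 kW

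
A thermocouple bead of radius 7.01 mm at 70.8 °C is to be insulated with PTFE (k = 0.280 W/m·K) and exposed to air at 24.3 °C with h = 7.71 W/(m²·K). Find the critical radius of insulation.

r_cr = 7.26 cm

For a sphere, r_cr = 2k_ins/h = 2·0.280/7.71 = 0.0726 m = 7.26 cm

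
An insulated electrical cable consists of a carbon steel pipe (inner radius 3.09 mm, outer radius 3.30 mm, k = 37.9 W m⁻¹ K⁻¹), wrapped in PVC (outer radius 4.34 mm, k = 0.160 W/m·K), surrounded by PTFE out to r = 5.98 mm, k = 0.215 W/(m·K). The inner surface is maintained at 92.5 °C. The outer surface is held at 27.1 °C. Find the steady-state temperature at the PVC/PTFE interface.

T = 57.5 °C

Treat each layer as a resistance in series:
  R'_carbon steel = ln(0.00330/0.00309)/(2πk) = 0.06575/(2π·37.9) = 2.761×10^-4 m·K/W
  R'_PVC = ln(0.00434/0.00330)/(2πk) = 0.2740/(2π·0.160) = 0.2725 m·K/W
  R'_PTFE = ln(0.00598/0.00434)/(2πk) = 0.3205/(2π·0.215) = 0.2373 m·K/W
ΣR = 2.761×10^-4 + 0.2725 + 0.2373 = 0.5101 m·K/W
Q' = ΔT/ΣR = (92.5 °C − 27.1 °C)/0.5101 = 128.2 W/m
From the inner boundary to the PVC/PTFE interface, ΣR_partial = 0.2728 m·K/W.
T_interface = T_in − Q'·ΣR_partial = 92.5 °C − (128.2)(0.2728) = 57.5 °C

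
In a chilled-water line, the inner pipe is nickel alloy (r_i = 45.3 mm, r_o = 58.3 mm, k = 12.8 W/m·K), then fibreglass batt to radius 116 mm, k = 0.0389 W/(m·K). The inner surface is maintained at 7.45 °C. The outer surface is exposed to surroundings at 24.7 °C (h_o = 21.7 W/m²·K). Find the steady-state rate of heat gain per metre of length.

Q' = 5.99 W/m

Series thermal resistances, inner to outer:
  R'_nickel alloy = ln(0.0583/0.0453)/(2πk) = 0.2523/(2π·12.8) = 0.003137 m·K/W
  R'_fibreglass batt = ln(0.116/0.0583)/(2πk) = 0.6880/(2π·0.0389) = 2.815 m·K/W
  R'_conv,out = 1/(2πr h) = 1/(2π·0.116·21.7) = 0.06323 m·K/W
ΣR = 0.003137 + 2.815 + 0.06323 = 2.881 m·K/W
Q' = ΔT/ΣR = (7.45 °C − 24.7 °C)/2.881 = -5.99 W/m
(Negative Q' ⇒ heat flows inward; heat gain = 5.99 W/m.)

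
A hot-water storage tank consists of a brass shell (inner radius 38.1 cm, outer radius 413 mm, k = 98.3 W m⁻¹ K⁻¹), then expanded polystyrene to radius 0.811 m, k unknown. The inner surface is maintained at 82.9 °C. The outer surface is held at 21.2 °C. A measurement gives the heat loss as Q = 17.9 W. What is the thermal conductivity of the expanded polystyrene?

ΣR = ΔT/Q = |82.9 − 21.2|/17.9 = 3.447 K/W
Known resistances:
  R_brass = (1/0.381 − 1/0.413)/(4πk) = 0.2034/(4π·98.3) = 1.646×10^-4 K/W
R_expanded polystyrene = ΣR − ΣR_known = 3.447 − 1.646×10^-4 = 3.447 K/W
(1/r₁−1/r₂)/(4πk) = 3.447 ⇒ k = 1.188/(4π·3.447) = 0.0274 W/m·K

k = 0.0274 W/m·K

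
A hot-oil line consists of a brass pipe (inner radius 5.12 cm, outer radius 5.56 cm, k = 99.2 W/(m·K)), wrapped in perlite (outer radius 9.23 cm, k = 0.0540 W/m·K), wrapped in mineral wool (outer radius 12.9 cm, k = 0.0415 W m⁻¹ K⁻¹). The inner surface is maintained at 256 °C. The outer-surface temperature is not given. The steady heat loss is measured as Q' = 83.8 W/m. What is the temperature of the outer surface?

T_out = 23.2 °C

Series resistances:
  R'_brass = ln(0.0556/0.0512)/(2πk) = 0.08244/(2π·99.2) = 1.323×10^-4 m·K/W
  R'_perlite = ln(0.0923/0.0556)/(2πk) = 0.5069/(2π·0.0540) = 1.494 m·K/W
  R'_mineral wool = ln(0.129/0.0923)/(2πk) = 0.3348/(2π·0.0415) = 1.284 m·K/W
ΣR = 2.778 m·K/W
ΔT = Q'·ΣR = 83.8 × 2.778 = 232.8 K
Heat flows outward, so T_out = T_in − ΔT = 256 − 232.8 = 23.2 °C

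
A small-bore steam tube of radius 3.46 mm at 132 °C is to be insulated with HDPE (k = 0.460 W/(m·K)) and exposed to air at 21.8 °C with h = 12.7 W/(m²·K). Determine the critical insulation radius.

For a cylinder, r_cr = k_ins/h = 0.460/12.7 = 0.0362 m = 3.62 cm

r_cr = 3.62 cm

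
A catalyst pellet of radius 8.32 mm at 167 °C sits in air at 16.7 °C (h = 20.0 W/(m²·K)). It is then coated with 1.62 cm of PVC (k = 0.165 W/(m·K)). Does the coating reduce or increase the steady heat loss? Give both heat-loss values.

increases: 2.61 → 3.35 W

Critical radius for a sphere: r_cr = 2k/h = 0.0165 m = 1.65 cm.
Outer radius after coating: r₂ = 0.00832 + 0.0162 = 0.02452 m.
r₁ < r_cr < r₂: heat loss rises to a maximum at r_cr then falls. Whether the coating helps depends on whether Q(r₂) has dropped back below Q(r₁).
Bare: R = 1/(4πr₁²h) = 57.48 K/W; Q = 150.3/57.48 = 2.61 W.
Coated: R = R_cond + R_conv = 44.92 K/W; Q = 150.3/44.92 = 3.35 W.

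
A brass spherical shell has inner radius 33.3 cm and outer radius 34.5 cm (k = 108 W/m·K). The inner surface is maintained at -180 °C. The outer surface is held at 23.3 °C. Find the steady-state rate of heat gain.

Q = 4πk·ΔT/(1/r₁ − 1/r₂) = 4π × 108 × 203.3 / (1/0.333 − 1/0.345) = 2.64×10^6 W

Q = 2.64×10^6 W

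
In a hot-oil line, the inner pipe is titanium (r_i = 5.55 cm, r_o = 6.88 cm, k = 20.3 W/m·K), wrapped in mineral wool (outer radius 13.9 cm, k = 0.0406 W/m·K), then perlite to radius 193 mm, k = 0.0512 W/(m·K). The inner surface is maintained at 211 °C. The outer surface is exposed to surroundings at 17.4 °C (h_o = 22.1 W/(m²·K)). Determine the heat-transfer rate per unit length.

Q' = 50.7 W/m

Treat each layer as a resistance in series:
  R'_titanium = ln(0.0688/0.0555)/(2πk) = 0.2148/(2π·20.3) = 0.001684 m·K/W
  R'_mineral wool = ln(0.139/0.0688)/(2πk) = 0.7033/(2π·0.0406) = 2.757 m·K/W
  R'_perlite = ln(0.193/0.139)/(2πk) = 0.3282/(2π·0.0512) = 1.020 m·K/W
  R'_conv,out = 1/(2πr h) = 1/(2π·0.193·22.1) = 0.03731 m·K/W
ΣR = 0.001684 + 2.757 + 1.020 + 0.03731 = 3.816 m·K/W
Q' = ΔT/ΣR = (211 °C − 17.4 °C)/3.816 = 50.7 W/m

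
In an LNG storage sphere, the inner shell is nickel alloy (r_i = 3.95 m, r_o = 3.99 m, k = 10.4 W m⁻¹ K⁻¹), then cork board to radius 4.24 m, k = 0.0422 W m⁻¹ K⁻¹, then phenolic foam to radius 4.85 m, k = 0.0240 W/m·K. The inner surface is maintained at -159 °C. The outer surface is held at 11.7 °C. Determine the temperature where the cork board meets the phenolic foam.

T = -121 °C

Series thermal resistances, inner to outer:
  R_nickel alloy = (1/3.95 − 1/3.99)/(4πk) = 0.002538/(4π·10.4) = 1.942×10^-5 K/W
  R_cork board = (1/3.99 − 1/4.24)/(4πk) = 0.01478/(4π·0.0422) = 0.02787 K/W
  R_phenolic foam = (1/4.24 − 1/4.85)/(4πk) = 0.02966/(4π·0.0240) = 0.09836 K/W
ΣR = 1.942×10^-5 + 0.02787 + 0.09836 = 0.1262 K/W
Q = ΔT/ΣR = (-159 °C − 11.7 °C)/0.1262 = -1353 W
From the inner boundary to the cork board/phenolic foam interface, ΣR_partial = 0.02789 K/W.
T_interface = T_in − Q·ΣR_partial = -159 °C − (-1353)(0.02789) = -121 °C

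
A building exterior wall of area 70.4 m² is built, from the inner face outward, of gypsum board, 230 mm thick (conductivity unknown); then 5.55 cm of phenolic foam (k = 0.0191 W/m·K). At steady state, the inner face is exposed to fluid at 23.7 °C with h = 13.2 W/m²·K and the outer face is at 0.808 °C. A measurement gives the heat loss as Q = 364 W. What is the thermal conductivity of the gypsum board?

k = 0.159 W/m·K

ΣR = ΔT/Q = |23.7 − 0.808|/364 = 0.06289 K/W
Known resistances:
  R_conv,in = 1/(hA) = 1/(13.2·70.4) = 0.001076 K/W
  R_phenolic foam = L/(kA) = 0.0555/(0.0191·70.4) = 0.04127 K/W
R_gypsum board = ΣR − ΣR_known = 0.06289 − 0.04235 = 0.02054 K/W
L/(kA) = 0.02054 ⇒ k = 0.230/(0.02054·70.4) = 0.159 W/m·K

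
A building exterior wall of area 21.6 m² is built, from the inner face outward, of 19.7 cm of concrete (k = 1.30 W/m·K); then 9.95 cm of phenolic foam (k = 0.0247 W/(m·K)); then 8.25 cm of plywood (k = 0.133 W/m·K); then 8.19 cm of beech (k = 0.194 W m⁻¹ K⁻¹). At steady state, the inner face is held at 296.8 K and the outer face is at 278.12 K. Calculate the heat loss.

Q = 77.3 W

Resistance network (inner→outer):
  R_concrete = L/(kA) = 0.197/(1.30·21.6) = 0.007016 K/W
  R_phenolic foam = L/(kA) = 0.0995/(0.0247·21.6) = 0.1865 K/W
  R_plywood = L/(kA) = 0.0825/(0.133·21.6) = 0.02872 K/W
  R_beech = L/(kA) = 0.0819/(0.194·21.6) = 0.01954 K/W
ΣR = 0.007016 + 0.1865 + 0.02872 + 0.01954 = 0.2418 K/W
Q = ΔT/ΣR = (296.8 K − 278.12 K)/0.2418 = 77.3 W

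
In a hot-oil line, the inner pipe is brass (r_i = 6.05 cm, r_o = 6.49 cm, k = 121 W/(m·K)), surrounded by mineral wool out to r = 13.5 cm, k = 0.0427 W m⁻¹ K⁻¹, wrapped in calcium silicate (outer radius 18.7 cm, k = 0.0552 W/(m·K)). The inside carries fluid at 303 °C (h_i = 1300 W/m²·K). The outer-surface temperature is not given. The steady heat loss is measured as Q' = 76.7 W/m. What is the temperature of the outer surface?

T_out = 21.4 °C

Sum the resistances:
  R'_conv,in = 1/(2πr h) = 1/(2π·0.0605·1300) = 0.002024 m·K/W
  R'_brass = ln(0.0649/0.0605)/(2πk) = 0.07020/(2π·121) = 9.234×10^-5 m·K/W
  R'_mineral wool = ln(0.135/0.0649)/(2πk) = 0.7324/(2π·0.0427) = 2.730 m·K/W
  R'_calcium silicate = ln(0.187/0.135)/(2πk) = 0.3258/(2π·0.0552) = 0.9395 m·K/W
ΣR = 3.672 m·K/W
ΔT = Q'·ΣR = 76.7 × 3.672 = 281.6 K
Heat flows outward, so T_out = T_in − ΔT = 303 − 281.6 = 21.4 °C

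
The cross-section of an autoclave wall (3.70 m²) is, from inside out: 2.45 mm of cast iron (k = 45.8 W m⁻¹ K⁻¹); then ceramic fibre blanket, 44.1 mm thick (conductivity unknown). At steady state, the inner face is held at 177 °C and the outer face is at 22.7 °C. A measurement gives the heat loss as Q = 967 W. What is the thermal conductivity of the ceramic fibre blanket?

ΣR = ΔT/Q = |177 − 22.7|/967 = 0.1596 K/W
Known resistances:
  R_cast iron = L/(kA) = 0.00245/(45.8·3.70) = 1.446×10^-5 K/W
R_ceramic fibre blanket = ΣR − ΣR_known = 0.1596 − 1.446×10^-5 = 0.1596 K/W
L/(kA) = 0.1596 ⇒ k = 0.0441/(0.1596·3.70) = 0.0747 W/m·K

k = 0.0747 W/m·K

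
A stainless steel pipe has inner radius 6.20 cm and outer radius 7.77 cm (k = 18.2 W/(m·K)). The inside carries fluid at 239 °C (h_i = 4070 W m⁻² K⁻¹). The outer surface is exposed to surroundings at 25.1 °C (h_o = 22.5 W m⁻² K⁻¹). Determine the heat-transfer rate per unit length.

Series thermal resistances, inner to outer:
  R'_conv,in = 1/(2πr h) = 1/(2π·0.0620·4070) = 6.307×10^-4 m·K/W
  R'_stainless steel = ln(0.0777/0.0620)/(2πk) = 0.2257/(2π·18.2) = 0.001974 m·K/W
  R'_conv,out = 1/(2πr h) = 1/(2π·0.0777·22.5) = 0.09104 m·K/W
ΣR = 6.307×10^-4 + 0.001974 + 0.09104 = 0.09364 m·K/W
Q' = ΔT/ΣR = (239 °C − 25.1 °C)/0.09364 = 2280 W/m

Q' = 2280 W/m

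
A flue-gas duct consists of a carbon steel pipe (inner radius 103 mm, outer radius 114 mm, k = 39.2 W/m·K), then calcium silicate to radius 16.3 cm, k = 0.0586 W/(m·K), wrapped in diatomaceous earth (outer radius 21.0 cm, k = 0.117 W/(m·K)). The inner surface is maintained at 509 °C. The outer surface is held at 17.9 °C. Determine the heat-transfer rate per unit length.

Q' = 373 W/m

Series thermal resistances, inner to outer:
  R'_carbon steel = ln(0.114/0.103)/(2πk) = 0.1015/(2π·39.2) = 4.120×10^-4 m·K/W
  R'_calcium silicate = ln(0.163/0.114)/(2πk) = 0.3576/(2π·0.0586) = 0.9711 m·K/W
  R'_diatomaceous earth = ln(0.210/0.163)/(2πk) = 0.2534/(2π·0.117) = 0.3446 m·K/W
ΣR = 4.120×10^-4 + 0.9711 + 0.3446 = 1.316 m·K/W
Q' = ΔT/ΣR = (509 °C − 17.9 °C)/1.316 = 373 W/m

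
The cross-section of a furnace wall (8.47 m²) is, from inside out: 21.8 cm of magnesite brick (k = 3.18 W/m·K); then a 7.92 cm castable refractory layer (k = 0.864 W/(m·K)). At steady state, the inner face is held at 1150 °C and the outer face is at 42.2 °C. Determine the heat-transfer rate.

Q = 58600 W

Treat each layer as a resistance in series:
  R_magnesite brick = L/(kA) = 0.218/(3.18·8.47) = 0.008094 K/W
  R_castable refractory = L/(kA) = 0.0792/(0.864·8.47) = 0.01082 K/W
ΣR = 0.008094 + 0.01082 = 0.01891 K/W
Q = ΔT/ΣR = (1150 °C − 42.2 °C)/0.01891 = 58600 W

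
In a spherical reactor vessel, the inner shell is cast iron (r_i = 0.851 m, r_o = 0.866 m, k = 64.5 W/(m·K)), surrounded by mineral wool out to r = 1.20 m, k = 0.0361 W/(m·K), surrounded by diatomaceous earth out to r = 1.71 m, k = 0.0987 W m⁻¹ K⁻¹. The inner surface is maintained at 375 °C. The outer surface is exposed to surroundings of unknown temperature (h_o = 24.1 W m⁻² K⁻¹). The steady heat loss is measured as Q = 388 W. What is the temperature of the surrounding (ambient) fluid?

Sum the resistances:
  R_cast iron = (1/0.851 − 1/0.866)/(4πk) = 0.02035/(4π·64.5) = 2.511×10^-5 K/W
  R_mineral wool = (1/0.866 − 1/1.20)/(4πk) = 0.3214/(4π·0.0361) = 0.7085 K/W
  R_diatomaceous earth = (1/1.20 − 1/1.71)/(4πk) = 0.2485/(4π·0.0987) = 0.2004 K/W
  R_conv,out = 1/(4πr²h) = 1/(4π·1.71²·24.1) = 0.001129 K/W
ΣR = 0.9100 K/W
ΔT = Q·ΣR = 388 × 0.9100 = 353.1 K
Heat flows outward, so T_out = T_in − ΔT = 375 − 353.1 = 21.9 °C

T_out = 21.9 °C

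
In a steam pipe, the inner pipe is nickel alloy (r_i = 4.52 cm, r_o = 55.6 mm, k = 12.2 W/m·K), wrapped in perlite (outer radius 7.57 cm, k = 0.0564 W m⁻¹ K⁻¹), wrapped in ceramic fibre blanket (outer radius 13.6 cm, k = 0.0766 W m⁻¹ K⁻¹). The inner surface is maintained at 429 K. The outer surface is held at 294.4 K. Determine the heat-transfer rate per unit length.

Q' = 64.4 W/m

Treat each layer as a resistance in series:
  R'_nickel alloy = ln(0.0556/0.0452)/(2πk) = 0.2071/(2π·12.2) = 0.002702 m·K/W
  R'_perlite = ln(0.0757/0.0556)/(2πk) = 0.3086/(2π·0.0564) = 0.8708 m·K/W
  R'_ceramic fibre blanket = ln(0.136/0.0757)/(2πk) = 0.5859/(2π·0.0766) = 1.217 m·K/W
ΣR = 0.002702 + 0.8708 + 1.217 = 2.091 m·K/W
Q' = ΔT/ΣR = (429 K − 294.4 K)/2.091 = 64.4 W/m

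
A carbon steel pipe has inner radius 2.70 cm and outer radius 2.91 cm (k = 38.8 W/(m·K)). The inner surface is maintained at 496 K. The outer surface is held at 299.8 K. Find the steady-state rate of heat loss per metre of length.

Q' = 639 kW/m

Q' = 2πk·ΔT/ln(r₂/r₁) = 2π × 38.8 × 196.2 / ln(0.0291/0.0270) = 6.39×10^5 W/m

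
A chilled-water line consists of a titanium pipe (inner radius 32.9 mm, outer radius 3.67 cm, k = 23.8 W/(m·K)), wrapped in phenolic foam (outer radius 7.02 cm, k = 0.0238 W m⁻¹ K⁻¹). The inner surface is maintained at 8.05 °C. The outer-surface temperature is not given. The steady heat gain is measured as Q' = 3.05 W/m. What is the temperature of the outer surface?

T_out = 21.3 °C

Sum the resistances:
  R'_titanium = ln(0.0367/0.0329)/(2πk) = 0.1093/(2π·23.8) = 7.309×10^-4 m·K/W
  R'_phenolic foam = ln(0.0702/0.0367)/(2πk) = 0.6486/(2π·0.0238) = 4.337 m·K/W
ΣR = 4.338 m·K/W
ΔT = Q'·ΣR = 3.05 × 4.338 = 13.23 K
Heat flows inward, so T_out = T_in + ΔT = 8.05 + 13.23 = 21.3 °C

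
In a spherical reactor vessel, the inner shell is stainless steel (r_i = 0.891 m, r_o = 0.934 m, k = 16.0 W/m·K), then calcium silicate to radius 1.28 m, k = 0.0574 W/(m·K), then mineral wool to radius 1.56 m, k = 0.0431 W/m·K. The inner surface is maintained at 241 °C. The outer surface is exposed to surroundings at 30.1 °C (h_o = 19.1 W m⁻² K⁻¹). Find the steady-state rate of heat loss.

Treat each layer as a resistance in series:
  R_stainless steel = (1/0.891 − 1/0.934)/(4πk) = 0.05167/(4π·16.0) = 2.570×10^-4 K/W
  R_calcium silicate = (1/0.934 − 1/1.28)/(4πk) = 0.2894/(4π·0.0574) = 0.4012 K/W
  R_mineral wool = (1/1.28 − 1/1.56)/(4πk) = 0.1402/(4π·0.0431) = 0.2589 K/W
  R_conv,out = 1/(4πr²h) = 1/(4π·1.56²·19.1) = 0.001712 K/W
ΣR = 2.570×10^-4 + 0.4012 + 0.2589 + 0.001712 = 0.6621 K/W
Q = ΔT/ΣR = (241 °C − 30.1 °C)/0.6621 = 319 W

Q = 319 W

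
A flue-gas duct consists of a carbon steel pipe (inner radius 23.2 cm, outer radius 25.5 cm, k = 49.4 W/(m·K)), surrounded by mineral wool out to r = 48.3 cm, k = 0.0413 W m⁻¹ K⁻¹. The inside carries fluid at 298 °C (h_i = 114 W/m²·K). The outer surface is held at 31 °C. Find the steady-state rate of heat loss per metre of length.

Q' = 108 W/m

Resistance network (inner→outer):
  R'_conv,in = 1/(2πr h) = 1/(2π·0.232·114) = 0.006018 m·K/W
  R'_carbon steel = ln(0.255/0.232)/(2πk) = 0.09453/(2π·49.4) = 3.045×10^-4 m·K/W
  R'_mineral wool = ln(0.483/0.255)/(2πk) = 0.6388/(2π·0.0413) = 2.462 m·K/W
ΣR = 0.006018 + 3.045×10^-4 + 2.462 = 2.468 m·K/W
Q' = ΔT/ΣR = (298 °C − 31 °C)/2.468 = 108 W/m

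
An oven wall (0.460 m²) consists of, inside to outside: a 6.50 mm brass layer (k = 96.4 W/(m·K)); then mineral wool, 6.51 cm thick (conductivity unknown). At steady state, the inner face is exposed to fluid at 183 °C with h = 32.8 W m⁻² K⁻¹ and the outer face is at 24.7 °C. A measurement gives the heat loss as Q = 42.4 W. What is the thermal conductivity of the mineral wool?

k = 0.0386 W/m·K

ΣR = ΔT/Q = |183 − 24.7|/42.4 = 3.733 K/W
Known resistances:
  R_conv,in = 1/(hA) = 1/(32.8·0.460) = 0.06628 K/W
  R_brass = L/(kA) = 0.00650/(96.4·0.460) = 1.466×10^-4 K/W
R_mineral wool = ΣR − ΣR_known = 3.733 − 0.06643 = 3.667 K/W
L/(kA) = 3.667 ⇒ k = 0.0651/(3.667·0.460) = 0.0386 W/m·K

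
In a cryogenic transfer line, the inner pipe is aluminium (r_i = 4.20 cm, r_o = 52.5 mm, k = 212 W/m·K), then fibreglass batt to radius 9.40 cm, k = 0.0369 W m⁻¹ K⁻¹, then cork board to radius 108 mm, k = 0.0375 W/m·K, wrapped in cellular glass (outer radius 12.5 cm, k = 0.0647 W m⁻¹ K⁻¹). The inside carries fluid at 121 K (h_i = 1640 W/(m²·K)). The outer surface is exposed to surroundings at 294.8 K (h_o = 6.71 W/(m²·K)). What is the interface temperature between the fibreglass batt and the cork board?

T = 240.6 K

Resistance network (inner→outer):
  R'_conv,in = 1/(2πr h) = 1/(2π·0.0420·1640) = 0.002311 m·K/W
  R'_aluminium = ln(0.0525/0.0420)/(2πk) = 0.2231/(2π·212) = 1.675×10^-4 m·K/W
  R'_fibreglass batt = ln(0.0940/0.0525)/(2πk) = 0.5825/(2π·0.0369) = 2.512 m·K/W
  R'_cork board = ln(0.108/0.0940)/(2πk) = 0.1388/(2π·0.0375) = 0.5892 m·K/W
  R'_cellular glass = ln(0.125/0.108)/(2πk) = 0.1462/(2π·0.0647) = 0.3596 m·K/W
  R'_conv,out = 1/(2πr h) = 1/(2π·0.125·6.71) = 0.1898 m·K/W
ΣR = 0.002311 + 1.675×10^-4 + 2.512 + 0.5892 + 0.3596 + 0.1898 = 3.653 m·K/W
Q' = ΔT/ΣR = (121 K − 294.8 K)/3.653 = -47.58 W/m
From the inner boundary to the fibreglass batt/cork board interface, ΣR_partial = 2.514 m·K/W.
T_interface = T_in − Q'·ΣR_partial = 121 K − (-47.58)(2.514) = 240.6 K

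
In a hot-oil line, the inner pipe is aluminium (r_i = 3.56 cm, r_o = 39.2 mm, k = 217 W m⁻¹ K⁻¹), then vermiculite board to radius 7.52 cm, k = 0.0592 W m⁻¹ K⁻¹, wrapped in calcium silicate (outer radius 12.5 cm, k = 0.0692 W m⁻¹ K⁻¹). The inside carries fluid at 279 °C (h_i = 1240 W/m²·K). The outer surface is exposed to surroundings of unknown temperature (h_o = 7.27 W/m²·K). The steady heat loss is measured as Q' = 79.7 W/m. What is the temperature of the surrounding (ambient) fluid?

T_out = 32.0 °C

Series resistances:
  R'_conv,in = 1/(2πr h) = 1/(2π·0.0356·1240) = 0.003605 m·K/W
  R'_aluminium = ln(0.0392/0.0356)/(2πk) = 0.09633/(2π·217) = 7.065×10^-5 m·K/W
  R'_vermiculite board = ln(0.0752/0.0392)/(2πk) = 0.6515/(2π·0.0592) = 1.751 m·K/W
  R'_calcium silicate = ln(0.125/0.0752)/(2πk) = 0.5082/(2π·0.0692) = 1.169 m·K/W
  R'_conv,out = 1/(2πr h) = 1/(2π·0.125·7.27) = 0.1751 m·K/W
ΣR = 3.099 m·K/W
ΔT = Q'·ΣR = 79.7 × 3.099 = 247.0 K
Heat flows outward, so T_out = T_in − ΔT = 279 − 247.0 = 32.0 °C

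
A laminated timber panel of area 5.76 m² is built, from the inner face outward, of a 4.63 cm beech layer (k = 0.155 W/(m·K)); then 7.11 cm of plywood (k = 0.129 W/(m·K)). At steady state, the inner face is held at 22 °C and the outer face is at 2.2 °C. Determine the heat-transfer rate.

Q = 134 W

Series thermal resistances, inner to outer:
  R_beech = L/(kA) = 0.0463/(0.155·5.76) = 0.05186 K/W
  R_plywood = L/(kA) = 0.0711/(0.129·5.76) = 0.09569 K/W
ΣR = 0.05186 + 0.09569 = 0.1476 K/W
Q = ΔT/ΣR = (22 °C − 2.2 °C)/0.1476 = 134 W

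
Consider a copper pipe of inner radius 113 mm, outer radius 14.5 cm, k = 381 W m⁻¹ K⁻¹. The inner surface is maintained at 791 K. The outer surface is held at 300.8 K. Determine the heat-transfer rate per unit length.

Q' = 4.71×10^6 W/m

Q' = 2πk·ΔT/ln(r₂/r₁) = 2π × 381 × 490.2 / ln(0.145/0.113) = 4.71×10^6 W/m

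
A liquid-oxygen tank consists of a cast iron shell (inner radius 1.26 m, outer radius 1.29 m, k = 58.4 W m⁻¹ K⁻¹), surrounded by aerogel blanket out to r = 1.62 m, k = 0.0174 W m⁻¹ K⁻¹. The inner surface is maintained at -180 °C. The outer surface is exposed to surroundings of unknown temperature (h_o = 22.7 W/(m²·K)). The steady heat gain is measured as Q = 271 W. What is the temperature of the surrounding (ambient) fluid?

Sum the resistances:
  R_cast iron = (1/1.26 − 1/1.29)/(4πk) = 0.01846/(4π·58.4) = 2.515×10^-5 K/W
  R_aerogel blanket = (1/1.29 − 1/1.62)/(4πk) = 0.1579/(4π·0.0174) = 0.7222 K/W
  R_conv,out = 1/(4πr²h) = 1/(4π·1.62²·22.7) = 0.001336 K/W
ΣR = 0.7235 K/W
ΔT = Q·ΣR = 271 × 0.7235 = 196.1 K
Heat flows inward, so T_out = T_in + ΔT = -180 + 196.1 = 16.1 °C

T_out = 16.1 °C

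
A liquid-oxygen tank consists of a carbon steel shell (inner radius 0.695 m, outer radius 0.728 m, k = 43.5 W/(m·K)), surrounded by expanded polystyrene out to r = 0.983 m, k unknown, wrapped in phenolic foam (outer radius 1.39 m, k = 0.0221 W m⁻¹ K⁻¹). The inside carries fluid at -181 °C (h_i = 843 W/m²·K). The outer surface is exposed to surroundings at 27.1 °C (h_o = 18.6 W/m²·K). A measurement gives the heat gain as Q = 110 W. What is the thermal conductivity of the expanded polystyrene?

ΣR = ΔT/Q = |-181 − 27.1|/110 = 1.892 K/W
Known resistances:
  R_conv,in = 1/(4πr²h) = 1/(4π·0.695²·843) = 1.954×10^-4 K/W
  R_carbon steel = (1/0.695 − 1/0.728)/(4πk) = 0.06522/(4π·43.5) = 1.193×10^-4 K/W
  R_phenolic foam = (1/0.983 − 1/1.39)/(4πk) = 0.2979/(4π·0.0221) = 1.073 K/W
  R_conv,out = 1/(4πr²h) = 1/(4π·1.39²·18.6) = 0.002214 K/W
R_expanded polystyrene = ΣR − ΣR_known = 1.892 − 1.076 = 0.8160 K/W
(1/r₁−1/r₂)/(4πk) = 0.8160 ⇒ k = 0.3563/(4π·0.8160) = 0.0347 W/m·K

k = 0.0347 W/m·K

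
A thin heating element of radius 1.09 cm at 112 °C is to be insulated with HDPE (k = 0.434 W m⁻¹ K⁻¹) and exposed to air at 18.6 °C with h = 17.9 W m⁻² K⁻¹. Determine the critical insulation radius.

r_cr = 2.42 cm

For a cylinder, r_cr = k_ins/h = 0.434/17.9 = 0.0242 m = 2.42 cm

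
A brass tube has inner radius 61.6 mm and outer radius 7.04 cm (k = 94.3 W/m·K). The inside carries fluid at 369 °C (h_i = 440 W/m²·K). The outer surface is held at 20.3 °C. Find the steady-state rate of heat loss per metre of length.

Q' = 57.2 kW/m

Resistance network (inner→outer):
  R'_conv,in = 1/(2πr h) = 1/(2π·0.0616·440) = 0.005872 m·K/W
  R'_brass = ln(0.0704/0.0616)/(2πk) = 0.1335/(2π·94.3) = 2.254×10^-4 m·K/W
ΣR = 0.005872 + 2.254×10^-4 = 0.006097 m·K/W
Q' = ΔT/ΣR = (369 °C − 20.3 °C)/0.006097 = 57200 W/m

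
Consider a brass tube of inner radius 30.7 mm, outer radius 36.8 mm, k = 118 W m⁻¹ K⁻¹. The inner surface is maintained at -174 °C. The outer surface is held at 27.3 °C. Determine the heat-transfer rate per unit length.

Q' = 2πk·ΔT/ln(r₂/r₁) = 2π × 118 × 201.3 / ln(0.0368/0.0307) = 8.23×10^5 W/m

Q' = 823 kW/m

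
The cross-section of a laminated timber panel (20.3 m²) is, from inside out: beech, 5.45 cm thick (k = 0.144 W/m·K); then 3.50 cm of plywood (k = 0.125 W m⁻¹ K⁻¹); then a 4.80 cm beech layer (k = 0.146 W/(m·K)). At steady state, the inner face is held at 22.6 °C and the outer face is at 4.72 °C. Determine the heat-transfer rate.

Resistance network (inner→outer):
  R_beech = L/(kA) = 0.0545/(0.144·20.3) = 0.01864 K/W
  R_plywood = L/(kA) = 0.0350/(0.125·20.3) = 0.01379 K/W
  R_beech = L/(kA) = 0.0480/(0.146·20.3) = 0.01620 K/W
ΣR = 0.01864 + 0.01379 + 0.01620 = 0.04863 K/W
Q = ΔT/ΣR = (22.6 °C − 4.72 °C)/0.04863 = 368 W

Q = 368 W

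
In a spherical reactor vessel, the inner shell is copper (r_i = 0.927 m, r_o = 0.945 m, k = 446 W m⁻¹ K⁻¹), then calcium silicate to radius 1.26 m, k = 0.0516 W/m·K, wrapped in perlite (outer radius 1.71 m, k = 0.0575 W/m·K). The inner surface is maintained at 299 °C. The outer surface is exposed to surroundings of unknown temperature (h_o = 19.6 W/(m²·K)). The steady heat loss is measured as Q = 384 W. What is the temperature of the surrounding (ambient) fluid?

Sum the resistances:
  R_copper = (1/0.927 − 1/0.945)/(4πk) = 0.02055/(4π·446) = 3.666×10^-6 K/W
  R_calcium silicate = (1/0.945 − 1/1.26)/(4πk) = 0.2646/(4π·0.0516) = 0.4080 K/W
  R_perlite = (1/1.26 − 1/1.71)/(4πk) = 0.2089/(4π·0.0575) = 0.2890 K/W
  R_conv,out = 1/(4πr²h) = 1/(4π·1.71²·19.6) = 0.001388 K/W
ΣR = 0.6984 K/W
ΔT = Q·ΣR = 384 × 0.6984 = 268.2 K
Heat flows outward, so T_out = T_in − ΔT = 299 − 268.2 = 30.8 °C

T_out = 30.8 °C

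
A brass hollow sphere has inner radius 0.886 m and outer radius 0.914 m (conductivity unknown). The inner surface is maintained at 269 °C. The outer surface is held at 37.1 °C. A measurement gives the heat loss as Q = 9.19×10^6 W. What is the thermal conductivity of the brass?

k = 109 W/m·K

ΣR = ΔT/Q = |269 − 37.1|/9.19×10^6 = 2.523×10^-5 K/W
(1/r₁−1/r₂)/(4πk) = 2.523×10^-5 ⇒ k = 0.03458/(4π·2.523×10^-5) = 109 W/m·K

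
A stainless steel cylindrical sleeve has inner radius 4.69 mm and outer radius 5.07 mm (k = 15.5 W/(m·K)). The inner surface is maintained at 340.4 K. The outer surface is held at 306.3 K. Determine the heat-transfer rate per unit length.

Q' = 2πk·ΔT/ln(r₂/r₁) = 2π × 15.5 × 34.1 / ln(0.00507/0.00469) = 42600 W/m

Q' = 42.6 kW/m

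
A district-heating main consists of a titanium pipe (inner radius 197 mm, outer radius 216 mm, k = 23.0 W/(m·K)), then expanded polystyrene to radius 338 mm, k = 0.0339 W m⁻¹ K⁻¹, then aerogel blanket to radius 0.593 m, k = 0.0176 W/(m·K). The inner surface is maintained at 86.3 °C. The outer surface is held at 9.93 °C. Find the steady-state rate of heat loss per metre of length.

Treat each layer as a resistance in series:
  R'_titanium = ln(0.216/0.197)/(2πk) = 0.09207/(2π·23.0) = 6.371×10^-4 m·K/W
  R'_expanded polystyrene = ln(0.338/0.216)/(2πk) = 0.4478/(2π·0.0339) = 2.102 m·K/W
  R'_aerogel blanket = ln(0.593/0.338)/(2πk) = 0.5621/(2π·0.0176) = 5.083 m·K/W
ΣR = 6.371×10^-4 + 2.102 + 5.083 = 7.186 m·K/W
Q' = ΔT/ΣR = (86.3 °C − 9.93 °C)/7.186 = 10.6 W/m

Q' = 10.6 W/m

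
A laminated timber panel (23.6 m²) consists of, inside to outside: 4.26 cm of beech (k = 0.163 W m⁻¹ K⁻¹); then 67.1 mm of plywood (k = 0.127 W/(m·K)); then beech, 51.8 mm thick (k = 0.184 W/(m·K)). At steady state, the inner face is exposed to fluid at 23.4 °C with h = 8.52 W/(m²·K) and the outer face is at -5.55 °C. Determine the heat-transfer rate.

Q = 575 W

Treat each layer as a resistance in series:
  R_conv,in = 1/(hA) = 1/(8.52·23.6) = 0.004973 K/W
  R_beech = L/(kA) = 0.0426/(0.163·23.6) = 0.01107 K/W
  R_plywood = L/(kA) = 0.0671/(0.127·23.6) = 0.02239 K/W
  R_beech = L/(kA) = 0.0518/(0.184·23.6) = 0.01193 K/W
ΣR = 0.004973 + 0.01107 + 0.02239 + 0.01193 = 0.05036 K/W
Q = ΔT/ΣR = (23.4 °C − -5.55 °C)/0.05036 = 575 W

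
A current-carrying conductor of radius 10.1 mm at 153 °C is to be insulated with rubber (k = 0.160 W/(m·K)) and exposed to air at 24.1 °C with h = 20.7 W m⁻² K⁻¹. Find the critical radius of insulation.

For a cylinder, r_cr = k_ins/h = 0.160/20.7 = 0.00773 m = 0.773 cm

r_cr = 0.773 cm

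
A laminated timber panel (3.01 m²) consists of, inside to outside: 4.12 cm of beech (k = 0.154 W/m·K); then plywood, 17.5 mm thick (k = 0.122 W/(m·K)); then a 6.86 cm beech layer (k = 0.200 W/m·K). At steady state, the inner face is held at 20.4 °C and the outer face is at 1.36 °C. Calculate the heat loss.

Resistance network (inner→outer):
  R_beech = L/(kA) = 0.0412/(0.154·3.01) = 0.08888 K/W
  R_plywood = L/(kA) = 0.0175/(0.122·3.01) = 0.04766 K/W
  R_beech = L/(kA) = 0.0686/(0.200·3.01) = 0.1140 K/W
ΣR = 0.08888 + 0.04766 + 0.1140 = 0.2505 K/W
Q = ΔT/ΣR = (20.4 °C − 1.36 °C)/0.2505 = 76.0 W

Q = 76.0 W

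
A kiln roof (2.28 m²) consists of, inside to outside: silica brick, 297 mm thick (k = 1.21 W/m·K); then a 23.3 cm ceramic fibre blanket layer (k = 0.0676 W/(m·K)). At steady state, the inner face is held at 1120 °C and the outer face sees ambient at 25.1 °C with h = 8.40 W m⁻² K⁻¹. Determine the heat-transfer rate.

Q = 655 W

Resistance network (inner→outer):
  R_silica brick = L/(kA) = 0.297/(1.21·2.28) = 0.1077 K/W
  R_ceramic fibre blanket = L/(kA) = 0.233/(0.0676·2.28) = 1.512 K/W
  R_conv,out = 1/(hA) = 1/(8.40·2.28) = 0.05221 K/W
ΣR = 0.1077 + 1.512 + 0.05221 = 1.672 K/W
Q = ΔT/ΣR = (1120 °C − 25.1 °C)/1.672 = 655 W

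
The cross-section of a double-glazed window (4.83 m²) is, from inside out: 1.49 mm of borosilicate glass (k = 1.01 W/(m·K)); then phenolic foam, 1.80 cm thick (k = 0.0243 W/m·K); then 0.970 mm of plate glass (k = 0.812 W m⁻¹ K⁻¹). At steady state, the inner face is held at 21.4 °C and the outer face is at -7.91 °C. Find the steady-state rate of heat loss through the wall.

Resistance network (inner→outer):
  R_borosilicate glass = L/(kA) = 0.00149/(1.01·4.83) = 3.054×10^-4 K/W
  R_phenolic foam = L/(kA) = 0.0180/(0.0243·4.83) = 0.1534 K/W
  R_plate glass = L/(kA) = 9.70×10^-4/(0.812·4.83) = 2.473×10^-4 K/W
ΣR = 3.054×10^-4 + 0.1534 + 2.473×10^-4 = 0.1540 K/W
Q = ΔT/ΣR = (21.4 °C − -7.91 °C)/0.1540 = 190 W

Q = 190 W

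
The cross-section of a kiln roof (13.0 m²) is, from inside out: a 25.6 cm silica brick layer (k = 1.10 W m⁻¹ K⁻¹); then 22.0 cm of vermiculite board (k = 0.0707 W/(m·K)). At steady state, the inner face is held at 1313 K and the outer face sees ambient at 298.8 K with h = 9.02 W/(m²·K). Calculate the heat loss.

Q = 3.82 kW

Treat each layer as a resistance in series:
  R_silica brick = L/(kA) = 0.256/(1.10·13.0) = 0.01790 K/W
  R_vermiculite board = L/(kA) = 0.220/(0.0707·13.0) = 0.2394 K/W
  R_conv,out = 1/(hA) = 1/(9.02·13.0) = 0.008528 K/W
ΣR = 0.01790 + 0.2394 + 0.008528 = 0.2658 K/W
Q = ΔT/ΣR = (1313 K − 298.8 K)/0.2658 = 3820 W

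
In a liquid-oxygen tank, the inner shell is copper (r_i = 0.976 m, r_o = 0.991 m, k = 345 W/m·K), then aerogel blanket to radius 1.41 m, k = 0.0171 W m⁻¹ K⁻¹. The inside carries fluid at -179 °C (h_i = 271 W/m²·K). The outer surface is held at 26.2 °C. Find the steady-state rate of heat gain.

Resistance network (inner→outer):
  R_conv,in = 1/(4πr²h) = 1/(4π·0.976²·271) = 3.083×10^-4 K/W
  R_copper = (1/0.976 − 1/0.991)/(4πk) = 0.01551/(4π·345) = 3.577×10^-6 K/W
  R_aerogel blanket = (1/0.991 − 1/1.41)/(4πk) = 0.2999/(4π·0.0171) = 1.395 K/W
ΣR = 3.083×10^-4 + 3.577×10^-6 + 1.395 = 1.395 K/W
Q = ΔT/ΣR = (-179 °C − 26.2 °C)/1.395 = -147 W
(Negative Q ⇒ heat flows inward; heat gain = 147 W.)

Q = 147 W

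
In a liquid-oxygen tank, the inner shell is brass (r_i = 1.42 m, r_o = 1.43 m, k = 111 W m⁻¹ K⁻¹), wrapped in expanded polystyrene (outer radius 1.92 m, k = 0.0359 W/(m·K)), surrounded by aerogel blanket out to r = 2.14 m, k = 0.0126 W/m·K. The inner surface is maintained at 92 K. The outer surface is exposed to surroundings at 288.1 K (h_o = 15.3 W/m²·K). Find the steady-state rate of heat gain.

Q = 267 W

Treat each layer as a resistance in series:
  R_brass = (1/1.42 − 1/1.43)/(4πk) = 0.004925/(4π·111) = 3.531×10^-6 K/W
  R_expanded polystyrene = (1/1.43 − 1/1.92)/(4πk) = 0.1785/(4π·0.0359) = 0.3956 K/W
  R_aerogel blanket = (1/1.92 − 1/2.14)/(4πk) = 0.05354/(4π·0.0126) = 0.3382 K/W
  R_conv,out = 1/(4πr²h) = 1/(4π·2.14²·15.3) = 0.001136 K/W
ΣR = 3.531×10^-6 + 0.3956 + 0.3382 + 0.001136 = 0.7349 K/W
Q = ΔT/ΣR = (92 K − 288.1 K)/0.7349 = -267 W
(Negative Q ⇒ heat flows inward; heat gain = 267 W.)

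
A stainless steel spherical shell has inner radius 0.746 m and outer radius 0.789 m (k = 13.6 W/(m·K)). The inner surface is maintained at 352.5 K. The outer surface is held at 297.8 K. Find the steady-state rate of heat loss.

Q = 1.28×10^5 W

Q = 4πk·ΔT/(1/r₁ − 1/r₂) = 4π × 13.6 × 54.7 / (1/0.746 − 1/0.789) = 1.28×10^5 W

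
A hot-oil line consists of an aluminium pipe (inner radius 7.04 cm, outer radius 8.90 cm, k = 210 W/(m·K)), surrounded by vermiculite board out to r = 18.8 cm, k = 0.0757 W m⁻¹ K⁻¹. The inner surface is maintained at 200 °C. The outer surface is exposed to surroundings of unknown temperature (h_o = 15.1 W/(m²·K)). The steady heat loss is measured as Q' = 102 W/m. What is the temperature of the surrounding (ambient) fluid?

T_out = 33.9 °C

Sum the resistances:
  R'_aluminium = ln(0.0890/0.0704)/(2πk) = 0.2344/(2π·210) = 1.777×10^-4 m·K/W
  R'_vermiculite board = ln(0.188/0.0890)/(2πk) = 0.7478/(2π·0.0757) = 1.572 m·K/W
  R'_conv,out = 1/(2πr h) = 1/(2π·0.188·15.1) = 0.05606 m·K/W
ΣR = 1.628 m·K/W
ΔT = Q'·ΣR = 102 × 1.628 = 166.1 K
Heat flows outward, so T_out = T_in − ΔT = 200 − 166.1 = 33.9 °C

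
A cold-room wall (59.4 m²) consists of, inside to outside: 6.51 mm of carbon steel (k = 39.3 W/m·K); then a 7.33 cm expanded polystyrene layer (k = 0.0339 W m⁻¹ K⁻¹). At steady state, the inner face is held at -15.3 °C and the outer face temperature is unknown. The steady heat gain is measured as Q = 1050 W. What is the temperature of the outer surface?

Sum the resistances:
  R_carbon steel = L/(kA) = 0.00651/(39.3·59.4) = 2.789×10^-6 K/W
  R_expanded polystyrene = L/(kA) = 0.0733/(0.0339·59.4) = 0.03640 K/W
ΣR = 0.03640 K/W
ΔT = Q·ΣR = 1050 × 0.03640 = 38.22 K
Heat flows inward, so T_out = T_in + ΔT = -15.3 + 38.22 = 22.9 °C

T_out = 22.9 °C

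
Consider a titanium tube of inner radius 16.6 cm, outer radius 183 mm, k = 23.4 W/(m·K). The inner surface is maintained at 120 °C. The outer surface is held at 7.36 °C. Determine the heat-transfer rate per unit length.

Q' = 170 kW/m

Q' = 2πk·ΔT/ln(r₂/r₁) = 2π × 23.4 × 112.64 / ln(0.183/0.166) = 1.70×10^5 W/m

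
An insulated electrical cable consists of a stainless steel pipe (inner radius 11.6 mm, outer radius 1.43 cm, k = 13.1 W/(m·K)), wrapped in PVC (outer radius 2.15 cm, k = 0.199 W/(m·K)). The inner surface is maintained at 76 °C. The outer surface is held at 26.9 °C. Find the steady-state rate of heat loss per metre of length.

Series thermal resistances, inner to outer:
  R'_stainless steel = ln(0.0143/0.0116)/(2πk) = 0.2093/(2π·13.1) = 0.002542 m·K/W
  R'_PVC = ln(0.0215/0.0143)/(2πk) = 0.4078/(2π·0.199) = 0.3261 m·K/W
ΣR = 0.002542 + 0.3261 = 0.3286 m·K/W
Q' = ΔT/ΣR = (76 °C − 26.9 °C)/0.3286 = 149 W/m

Q' = 149 W/m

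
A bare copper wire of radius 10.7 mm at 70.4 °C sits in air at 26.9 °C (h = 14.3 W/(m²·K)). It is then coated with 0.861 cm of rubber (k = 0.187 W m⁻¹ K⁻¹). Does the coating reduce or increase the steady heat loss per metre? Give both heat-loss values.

reduces: 41.8 → 40.3 W/m

Critical radius for a cylinder: r_cr = k/h = 0.0131 m = 1.31 cm.
Outer radius after coating: r₂ = 0.0107 + 0.00861 = 0.01931 m.
r₁ < r_cr < r₂: heat loss rises to a maximum at r_cr then falls. Whether the coating helps depends on whether Q(r₂) has dropped back below Q(r₁).
Bare: R = 1/(2πr₁h) = 1.040 m·K/W; Q = 43.5/1.040 = 41.8 W/m.
Coated: R = R_cond + R_conv = 1.079 m·K/W; Q = 43.5/1.079 = 40.3 W/m.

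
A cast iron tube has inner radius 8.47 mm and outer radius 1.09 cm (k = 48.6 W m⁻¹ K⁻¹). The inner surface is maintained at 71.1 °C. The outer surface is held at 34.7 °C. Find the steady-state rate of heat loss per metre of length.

Q' = 2πk·ΔT/ln(r₂/r₁) = 2π × 48.6 × 36.4 / ln(0.0109/0.00847) = 44100 W/m

Q' = 44.1 kW/m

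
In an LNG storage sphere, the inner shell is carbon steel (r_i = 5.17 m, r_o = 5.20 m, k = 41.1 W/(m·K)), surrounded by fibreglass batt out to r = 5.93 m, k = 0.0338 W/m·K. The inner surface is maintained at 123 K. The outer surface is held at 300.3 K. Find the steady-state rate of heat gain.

Q = 3180 W

Treat each layer as a resistance in series:
  R_carbon steel = (1/5.17 − 1/5.20)/(4πk) = 0.001116/(4π·41.1) = 2.161×10^-6 K/W
  R_fibreglass batt = (1/5.20 − 1/5.93)/(4πk) = 0.02367/(4π·0.0338) = 0.05574 K/W
ΣR = 2.161×10^-6 + 0.05574 = 0.05574 K/W
Q = ΔT/ΣR = (123 K − 300.3 K)/0.05574 = -3180 W
(Negative Q ⇒ heat flows inward; heat gain = 3180 W.)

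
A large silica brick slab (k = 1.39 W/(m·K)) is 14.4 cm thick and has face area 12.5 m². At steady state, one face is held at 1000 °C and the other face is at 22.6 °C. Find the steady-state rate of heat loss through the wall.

Q = kA·ΔT/L = 1.39 × 12.5 × |1000 °C − 22.6 °C| / 0.144 = 1.18×10^5 W

Q = 118 kW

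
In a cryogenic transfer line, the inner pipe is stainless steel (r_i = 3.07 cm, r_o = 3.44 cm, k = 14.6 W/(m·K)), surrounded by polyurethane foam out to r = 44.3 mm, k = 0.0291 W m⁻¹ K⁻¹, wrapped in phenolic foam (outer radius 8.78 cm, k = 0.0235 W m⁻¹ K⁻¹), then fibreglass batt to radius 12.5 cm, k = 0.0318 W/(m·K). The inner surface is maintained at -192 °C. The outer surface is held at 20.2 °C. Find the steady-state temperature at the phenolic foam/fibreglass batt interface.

Series thermal resistances, inner to outer:
  R'_stainless steel = ln(0.0344/0.0307)/(2πk) = 0.1138/(2π·14.6) = 0.001240 m·K/W
  R'_polyurethane foam = ln(0.0443/0.0344)/(2πk) = 0.2529/(2π·0.0291) = 1.383 m·K/W
  R'_phenolic foam = ln(0.0878/0.0443)/(2πk) = 0.6841/(2π·0.0235) = 4.633 m·K/W
  R'_fibreglass batt = ln(0.125/0.0878)/(2πk) = 0.3533/(2π·0.0318) = 1.768 m·K/W
ΣR = 0.001240 + 1.383 + 4.633 + 1.768 = 7.785 m·K/W
Q' = ΔT/ΣR = (-192 °C − 20.2 °C)/7.785 = -27.26 W/m
From the inner boundary to the phenolic foam/fibreglass batt interface, ΣR_partial = 6.017 m·K/W.
T_interface = T_in − Q'·ΣR_partial = -192 °C − (-27.26)(6.017) = -28.0 °C

T = -28.0 °C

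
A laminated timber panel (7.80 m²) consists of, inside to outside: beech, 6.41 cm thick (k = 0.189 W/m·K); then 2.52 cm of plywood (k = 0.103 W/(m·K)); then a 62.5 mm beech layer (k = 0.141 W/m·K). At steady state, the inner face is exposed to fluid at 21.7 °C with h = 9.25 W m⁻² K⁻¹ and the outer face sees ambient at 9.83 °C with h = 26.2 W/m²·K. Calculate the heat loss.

Q = 78.9 W

Series thermal resistances, inner to outer:
  R_conv,in = 1/(hA) = 1/(9.25·7.80) = 0.01386 K/W
  R_beech = L/(kA) = 0.0641/(0.189·7.80) = 0.04348 K/W
  R_plywood = L/(kA) = 0.0252/(0.103·7.80) = 0.03137 K/W
  R_beech = L/(kA) = 0.0625/(0.141·7.80) = 0.05683 K/W
  R_conv,out = 1/(hA) = 1/(26.2·7.80) = 0.004893 K/W
ΣR = 0.01386 + 0.04348 + 0.03137 + 0.05683 + 0.004893 = 0.1504 K/W
Q = ΔT/ΣR = (21.7 °C − 9.83 °C)/0.1504 = 78.9 W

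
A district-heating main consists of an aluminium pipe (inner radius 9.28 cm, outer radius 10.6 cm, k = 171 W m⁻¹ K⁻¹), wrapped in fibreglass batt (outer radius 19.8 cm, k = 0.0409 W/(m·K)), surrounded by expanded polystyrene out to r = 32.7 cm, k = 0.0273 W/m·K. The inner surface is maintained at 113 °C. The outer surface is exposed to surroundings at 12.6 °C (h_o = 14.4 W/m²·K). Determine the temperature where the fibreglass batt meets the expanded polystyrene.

Treat each layer as a resistance in series:
  R'_aluminium = ln(0.106/0.0928)/(2πk) = 0.1330/(2π·171) = 1.238×10^-4 m·K/W
  R'_fibreglass batt = ln(0.198/0.106)/(2πk) = 0.6248/(2π·0.0409) = 2.431 m·K/W
  R'_expanded polystyrene = ln(0.327/0.198)/(2πk) = 0.5017/(2π·0.0273) = 2.925 m·K/W
  R'_conv,out = 1/(2πr h) = 1/(2π·0.327·14.4) = 0.03380 m·K/W
ΣR = 1.238×10^-4 + 2.431 + 2.925 + 0.03380 = 5.390 m·K/W
Q' = ΔT/ΣR = (113 °C − 12.6 °C)/5.390 = 18.63 W/m
From the inner boundary to the fibreglass batt/expanded polystyrene interface, ΣR_partial = 2.431 m·K/W.
T_interface = T_in − Q'·ΣR_partial = 113 °C − (18.63)(2.431) = 67.7 °C

T = 67.7 °C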